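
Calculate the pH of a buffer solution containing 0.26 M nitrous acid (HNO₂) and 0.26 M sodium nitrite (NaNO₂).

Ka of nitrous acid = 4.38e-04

pKa = -log(4.38e-04) = 3.36. pH = pKa + log([A⁻]/[HA]) = 3.36 + log(0.26/0.26)

pH = 3.36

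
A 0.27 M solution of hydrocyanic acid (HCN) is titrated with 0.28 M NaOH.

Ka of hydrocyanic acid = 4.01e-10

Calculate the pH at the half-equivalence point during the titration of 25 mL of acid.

At half-equivalence [HA] = [A⁻], so Henderson-Hasselbalch gives pH = pKa = -log(4.01e-10) = 9.40.

pH = pKa = 9.40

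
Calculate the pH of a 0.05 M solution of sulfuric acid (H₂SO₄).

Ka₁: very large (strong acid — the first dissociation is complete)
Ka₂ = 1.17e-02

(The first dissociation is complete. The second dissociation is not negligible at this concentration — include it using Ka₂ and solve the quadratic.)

First dissociation is complete: [H⁺]₀ = [HSO₄⁻]₀ = C = 0.05 M. Second dissociation HSO₄⁻ ⇌ H⁺ + SO₄²⁻: let x = [SO₄²⁻]. Ka₂ = (C + x)·x / (C − x) = 1.17e-02 → x² + (C + Ka₂)·x − Ka₂·C = 0 → x² + 0.06170·x − 5.850e-04 = 0. x = (−0.06170 + √(0.06170² + 4 × 5.850e-04)) / 2 = 8.3511e-03 M. [H⁺] = C + x = 0.05 + 8.3511e-03 = 5.8351e-02 M. pH = -log(5.8351e-02) = 1.23.

pH = 1.23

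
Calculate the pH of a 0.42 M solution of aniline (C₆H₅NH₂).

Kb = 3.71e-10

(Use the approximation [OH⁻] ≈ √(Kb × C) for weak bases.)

[OH⁻] = √(Kb × C) = √(3.71e-10 × 0.42) = 1.2483e-05. pOH = 4.90, pH = 14 - pOH

pH = 9.10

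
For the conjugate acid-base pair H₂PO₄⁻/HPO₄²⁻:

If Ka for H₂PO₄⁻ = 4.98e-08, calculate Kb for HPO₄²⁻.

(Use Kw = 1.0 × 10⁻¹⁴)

For a conjugate pair Ka × Kb = Kw, so Kb = Kw/Ka = 1.0 × 10⁻¹⁴ / 4.98e-08 = 2.01e-07.

K_b = 2.01e-07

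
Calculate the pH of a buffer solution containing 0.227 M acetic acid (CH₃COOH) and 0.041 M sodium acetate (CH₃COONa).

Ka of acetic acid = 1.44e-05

pKa = -log(1.44e-05) = 4.84. pH = pKa + log([A⁻]/[HA]) = 4.84 + log(0.041/0.227)

pH = 4.10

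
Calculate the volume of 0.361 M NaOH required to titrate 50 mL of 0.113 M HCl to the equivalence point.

At equivalence: moles acid = moles base. moles HCl = 0.113 × 50/1000 = 0.00565 mol. V_base = moles / 0.361 × 1000 = 15.7 mL.

V_{base} = 15.7 mL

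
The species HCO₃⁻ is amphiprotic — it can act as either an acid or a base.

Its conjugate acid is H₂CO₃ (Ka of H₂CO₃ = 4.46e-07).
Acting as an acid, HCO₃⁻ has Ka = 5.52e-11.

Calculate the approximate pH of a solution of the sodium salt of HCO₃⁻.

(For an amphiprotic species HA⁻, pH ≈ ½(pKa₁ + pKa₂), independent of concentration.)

pKa₁ = -log(4.46e-07) = 6.35; pKa₂ = -log(5.52e-11) = 10.26. For an amphiprotic species, pH ≈ ½(pKa₁ + pKa₂) = ½(6.35 + 10.26) = 8.30.

pH = 8.30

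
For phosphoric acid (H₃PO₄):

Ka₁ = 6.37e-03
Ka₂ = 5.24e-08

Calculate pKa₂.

pKa₂ = -log(Ka₂) = -log(5.24e-08) = 7.28.

pK_{a2} = 7.28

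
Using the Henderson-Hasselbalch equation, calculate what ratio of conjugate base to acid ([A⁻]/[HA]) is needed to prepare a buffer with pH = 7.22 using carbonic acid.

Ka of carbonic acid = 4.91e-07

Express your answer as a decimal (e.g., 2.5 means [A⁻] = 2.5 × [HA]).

pKa = -log(4.91e-07) = 6.3089. pH = pKa + log([A⁻]/[HA]), so log([A⁻]/[HA]) = pH − pKa = 7.22 − 6.3089 = 0.9111. [A⁻]/[HA] = 10^(0.9111) = 8.15

[A⁻]/[HA] = 8.15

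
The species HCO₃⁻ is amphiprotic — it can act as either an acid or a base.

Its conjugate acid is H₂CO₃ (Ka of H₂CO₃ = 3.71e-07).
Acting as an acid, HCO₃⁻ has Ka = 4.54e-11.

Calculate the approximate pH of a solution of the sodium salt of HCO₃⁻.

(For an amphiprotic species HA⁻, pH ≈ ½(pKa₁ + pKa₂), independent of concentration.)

pKa₁ = -log(3.71e-07) = 6.43; pKa₂ = -log(4.54e-11) = 10.34. For an amphiprotic species, pH ≈ ½(pKa₁ + pKa₂) = ½(6.43 + 10.34) = 8.39.

pH = 8.39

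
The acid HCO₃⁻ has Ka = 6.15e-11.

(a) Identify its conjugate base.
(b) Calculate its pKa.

(a) The conjugate base is formed by removing one H⁺ from HCO₃⁻, giving CO₃²⁻. (b) pKa = -log(Ka) = -log(6.15e-11) = 10.21.

Conjugate base: CO₃²⁻; pK_a = 10.21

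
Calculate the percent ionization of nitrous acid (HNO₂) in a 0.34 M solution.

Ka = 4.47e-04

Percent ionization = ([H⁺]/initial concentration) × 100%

Using Ka equilibrium: x² + Ka×x - Ka×C = 0. Solving: [H⁺] = 1.2107e-02. Percent = (1.2107e-02/0.34) × 100

Percent ionization = 3.56%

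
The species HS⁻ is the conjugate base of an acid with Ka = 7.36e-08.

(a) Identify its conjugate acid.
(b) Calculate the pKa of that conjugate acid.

(a) The conjugate acid is formed by adding one H⁺ to HS⁻, giving H₂S. (b) pKa = -log(Ka) = -log(7.36e-08) = 7.13.

Conjugate acid: H₂S; pK_a = 7.13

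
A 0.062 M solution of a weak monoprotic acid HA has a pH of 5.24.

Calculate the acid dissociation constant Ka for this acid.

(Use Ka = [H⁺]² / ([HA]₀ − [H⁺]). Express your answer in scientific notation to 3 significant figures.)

[H⁺] = 10^(−pH) = 10^(−5.24) = 5.754e-06 M. For HA ⇌ H⁺ + A⁻, Ka = [H⁺][A⁻]/[HA] = [H⁺]² / ([HA]₀ − [H⁺]) = (5.754e-06)² / (0.062 − 5.754e-06) = 5.34e-10.

K_a = 5.34e-10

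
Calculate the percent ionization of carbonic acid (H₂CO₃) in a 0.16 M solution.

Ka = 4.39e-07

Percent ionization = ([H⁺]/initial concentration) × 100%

Using Ka equilibrium: x² + Ka×x - Ka×C = 0. Solving: [H⁺] = 2.6481e-04. Percent = (2.6481e-04/0.16) × 100

Percent ionization = 0.166%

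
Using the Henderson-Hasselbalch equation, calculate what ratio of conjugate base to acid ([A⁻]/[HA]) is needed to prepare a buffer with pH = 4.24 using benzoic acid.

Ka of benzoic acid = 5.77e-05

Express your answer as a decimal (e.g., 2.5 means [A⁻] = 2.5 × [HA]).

pKa = -log(5.77e-05) = 4.2388. pH = pKa + log([A⁻]/[HA]), so log([A⁻]/[HA]) = pH − pKa = 4.24 − 4.2388 = 0.0012. [A⁻]/[HA] = 10^(0.0012) = 1.00

[A⁻]/[HA] = 1.00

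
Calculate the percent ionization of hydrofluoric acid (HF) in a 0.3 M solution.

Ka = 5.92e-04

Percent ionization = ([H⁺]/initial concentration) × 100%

Using Ka equilibrium: x² + Ka×x - Ka×C = 0. Solving: [H⁺] = 1.3034e-02. Percent = (1.3034e-02/0.3) × 100

Percent ionization = 4.34%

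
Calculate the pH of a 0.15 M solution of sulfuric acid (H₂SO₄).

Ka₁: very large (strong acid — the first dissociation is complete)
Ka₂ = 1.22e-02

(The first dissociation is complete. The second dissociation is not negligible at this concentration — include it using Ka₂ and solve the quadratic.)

First dissociation is complete: [H⁺]₀ = [HSO₄⁻]₀ = C = 0.15 M. Second dissociation HSO₄⁻ ⇌ H⁺ + SO₄²⁻: let x = [SO₄²⁻]. Ka₂ = (C + x)·x / (C − x) = 1.22e-02 → x² + (C + Ka₂)·x − Ka₂·C = 0 → x² + 0.16220·x − 1.830e-03 = 0. x = (−0.16220 + √(0.16220² + 4 × 1.830e-03)) / 2 = 1.0591e-02 M. [H⁺] = C + x = 0.15 + 1.0591e-02 = 1.6059e-01 M. pH = -log(1.6059e-01) = 0.79.

pH = 0.79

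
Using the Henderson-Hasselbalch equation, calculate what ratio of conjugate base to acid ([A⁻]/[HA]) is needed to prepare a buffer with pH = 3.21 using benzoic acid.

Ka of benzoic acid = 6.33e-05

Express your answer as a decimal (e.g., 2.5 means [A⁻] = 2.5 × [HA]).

pKa = -log(6.33e-05) = 4.1986. pH = pKa + log([A⁻]/[HA]), so log([A⁻]/[HA]) = pH − pKa = 3.21 − 4.1986 = -0.9886. [A⁻]/[HA] = 10^(-0.9886) = 0.103

[A⁻]/[HA] = 0.103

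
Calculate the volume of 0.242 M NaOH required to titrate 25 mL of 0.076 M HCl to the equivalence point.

At equivalence: moles acid = moles base. moles HCl = 0.076 × 25/1000 = 0.0019 mol. V_base = moles / 0.242 × 1000 = 7.9 mL.

V_{base} = 7.9 mL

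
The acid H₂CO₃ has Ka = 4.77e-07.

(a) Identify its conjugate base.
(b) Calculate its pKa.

(a) The conjugate base is formed by removing one H⁺ from H₂CO₃, giving HCO₃⁻. (b) pKa = -log(Ka) = -log(4.77e-07) = 6.32.

Conjugate base: HCO₃⁻; pK_a = 6.32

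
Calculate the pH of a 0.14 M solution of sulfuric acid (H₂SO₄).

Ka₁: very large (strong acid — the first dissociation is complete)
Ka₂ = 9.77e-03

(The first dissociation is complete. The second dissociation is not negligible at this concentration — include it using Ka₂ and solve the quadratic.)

First dissociation is complete: [H⁺]₀ = [HSO₄⁻]₀ = C = 0.14 M. Second dissociation HSO₄⁻ ⇌ H⁺ + SO₄²⁻: let x = [SO₄²⁻]. Ka₂ = (C + x)·x / (C − x) = 9.77e-03 → x² + (C + Ka₂)·x − Ka₂·C = 0 → x² + 0.14977·x − 1.368e-03 = 0. x = (−0.14977 + √(0.14977² + 4 × 1.368e-03)) / 2 = 8.6348e-03 M. [H⁺] = C + x = 0.14 + 8.6348e-03 = 1.4863e-01 M. pH = -log(1.4863e-01) = 0.83.

pH = 0.83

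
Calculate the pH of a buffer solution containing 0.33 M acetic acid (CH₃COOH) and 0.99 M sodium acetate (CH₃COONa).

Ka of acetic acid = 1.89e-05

pKa = -log(1.89e-05) = 4.72. pH = pKa + log([A⁻]/[HA]) = 4.72 + log(0.99/0.33)

pH = 5.20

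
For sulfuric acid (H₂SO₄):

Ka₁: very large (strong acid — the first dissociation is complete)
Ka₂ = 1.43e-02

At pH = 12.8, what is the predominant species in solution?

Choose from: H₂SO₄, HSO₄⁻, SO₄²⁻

The first dissociation is complete, so H₂SO₄ itself is never the predominant species in water; pKa₂ = -log(1.43e-02) = 1.84. For a polyprotic acid the predominant species crosses at each pKa: below pKa_n the protonated form dominates, above it the deprotonated form does. At pH = 12.8, the predominant species is SO₄²⁻.

SO₄²⁻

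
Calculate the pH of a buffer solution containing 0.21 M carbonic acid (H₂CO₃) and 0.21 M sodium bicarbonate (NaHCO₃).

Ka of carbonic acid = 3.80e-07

pKa = -log(3.80e-07) = 6.42. pH = pKa + log([A⁻]/[HA]) = 6.42 + log(0.21/0.21)

pH = 6.42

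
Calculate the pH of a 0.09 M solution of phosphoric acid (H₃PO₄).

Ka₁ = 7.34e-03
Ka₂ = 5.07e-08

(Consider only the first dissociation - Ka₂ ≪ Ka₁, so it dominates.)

First dissociation dominates. From Ka₁ = [H⁺][HA⁻]/[H₂A], x² + Ka₁·x − Ka₁·C = 0 with C = 0.09 M and Ka₁ = 7.34e-03. Solving: [H⁺] = (−Ka₁ + √(Ka₁² + 4·Ka₁·C)) / 2 = 2.2293e-02 M. pH = -log(2.2293e-02) = 1.65.

pH = 1.65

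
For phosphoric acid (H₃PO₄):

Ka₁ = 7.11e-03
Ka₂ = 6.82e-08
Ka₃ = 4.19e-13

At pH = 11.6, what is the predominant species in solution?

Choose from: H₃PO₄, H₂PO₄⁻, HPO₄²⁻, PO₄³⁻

pKa₁ = 2.15, pKa₂ = 7.17, pKa₃ = 12.38. For a polyprotic acid the predominant species crosses at each pKa: below pKa_n the protonated form dominates, above it the deprotonated form does. At pH = 11.6, the predominant species is HPO₄²⁻.

HPO₄²⁻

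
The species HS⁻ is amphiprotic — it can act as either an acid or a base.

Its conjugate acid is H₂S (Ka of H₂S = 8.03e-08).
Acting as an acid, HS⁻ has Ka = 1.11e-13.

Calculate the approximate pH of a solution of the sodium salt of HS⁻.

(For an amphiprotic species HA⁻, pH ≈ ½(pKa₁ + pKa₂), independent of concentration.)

pKa₁ = -log(8.03e-08) = 7.10; pKa₂ = -log(1.11e-13) = 12.95. For an amphiprotic species, pH ≈ ½(pKa₁ + pKa₂) = ½(7.10 + 12.95) = 10.02.

pH = 10.02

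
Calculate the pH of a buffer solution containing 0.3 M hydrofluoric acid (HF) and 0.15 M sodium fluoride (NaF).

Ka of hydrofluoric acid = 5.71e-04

pKa = -log(5.71e-04) = 3.24. pH = pKa + log([A⁻]/[HA]) = 3.24 + log(0.15/0.3)

pH = 2.94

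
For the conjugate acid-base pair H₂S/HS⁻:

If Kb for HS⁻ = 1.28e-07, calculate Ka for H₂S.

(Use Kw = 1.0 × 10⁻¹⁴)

For a conjugate pair Ka × Kb = Kw, so Ka = Kw/Kb = 1.0 × 10⁻¹⁴ / 1.28e-07 = 7.81e-08.

K_a = 7.81e-08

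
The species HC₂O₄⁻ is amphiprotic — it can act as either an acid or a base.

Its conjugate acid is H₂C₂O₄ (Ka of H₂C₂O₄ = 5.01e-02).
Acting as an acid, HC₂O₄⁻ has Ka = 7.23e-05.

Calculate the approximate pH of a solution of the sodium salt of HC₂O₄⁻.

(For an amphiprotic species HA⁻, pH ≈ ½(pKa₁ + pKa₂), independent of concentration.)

pKa₁ = -log(5.01e-02) = 1.30; pKa₂ = -log(7.23e-05) = 4.14. For an amphiprotic species, pH ≈ ½(pKa₁ + pKa₂) = ½(1.30 + 4.14) = 2.72.

pH = 2.72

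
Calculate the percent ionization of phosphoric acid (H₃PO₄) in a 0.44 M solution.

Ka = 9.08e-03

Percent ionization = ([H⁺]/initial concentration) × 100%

Using Ka equilibrium: x² + Ka×x - Ka×C = 0. Solving: [H⁺] = 5.8830e-02. Percent = (5.8830e-02/0.44) × 100

Percent ionization = 13.4%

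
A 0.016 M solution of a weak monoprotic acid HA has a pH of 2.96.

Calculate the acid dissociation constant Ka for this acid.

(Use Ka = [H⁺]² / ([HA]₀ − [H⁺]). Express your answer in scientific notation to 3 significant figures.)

[H⁺] = 10^(−pH) = 10^(−2.96) = 1.096e-03 M. For HA ⇌ H⁺ + A⁻, Ka = [H⁺][A⁻]/[HA] = [H⁺]² / ([HA]₀ − [H⁺]) = (1.096e-03)² / (0.016 − 1.096e-03) = 8.07e-05.

K_a = 8.07e-05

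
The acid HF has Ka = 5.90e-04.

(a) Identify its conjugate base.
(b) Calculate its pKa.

(a) The conjugate base is formed by removing one H⁺ from HF, giving F⁻. (b) pKa = -log(Ka) = -log(5.90e-04) = 3.23.

Conjugate base: F⁻; pK_a = 3.23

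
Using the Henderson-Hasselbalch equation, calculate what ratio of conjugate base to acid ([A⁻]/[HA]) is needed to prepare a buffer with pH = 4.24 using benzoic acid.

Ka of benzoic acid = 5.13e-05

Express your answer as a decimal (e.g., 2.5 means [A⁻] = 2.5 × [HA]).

pKa = -log(5.13e-05) = 4.2899. pH = pKa + log([A⁻]/[HA]), so log([A⁻]/[HA]) = pH − pKa = 4.24 − 4.2899 = -0.0499. [A⁻]/[HA] = 10^(-0.0499) = 0.891

[A⁻]/[HA] = 0.891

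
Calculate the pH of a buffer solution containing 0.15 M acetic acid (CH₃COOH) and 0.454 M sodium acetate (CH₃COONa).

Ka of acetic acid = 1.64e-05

pKa = -log(1.64e-05) = 4.79. pH = pKa + log([A⁻]/[HA]) = 4.79 + log(0.454/0.15)

pH = 5.27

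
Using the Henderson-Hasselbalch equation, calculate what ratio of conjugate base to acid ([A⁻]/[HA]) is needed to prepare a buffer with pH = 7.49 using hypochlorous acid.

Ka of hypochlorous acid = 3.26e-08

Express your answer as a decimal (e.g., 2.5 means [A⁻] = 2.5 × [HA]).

pKa = -log(3.26e-08) = 7.4868. pH = pKa + log([A⁻]/[HA]), so log([A⁻]/[HA]) = pH − pKa = 7.49 − 7.4868 = 0.0032. [A⁻]/[HA] = 10^(0.0032) = 1.01

[A⁻]/[HA] = 1.01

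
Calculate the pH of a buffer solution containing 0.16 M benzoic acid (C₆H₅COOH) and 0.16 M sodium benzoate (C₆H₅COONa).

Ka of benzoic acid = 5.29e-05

pKa = -log(5.29e-05) = 4.28. pH = pKa + log([A⁻]/[HA]) = 4.28 + log(0.16/0.16)

pH = 4.28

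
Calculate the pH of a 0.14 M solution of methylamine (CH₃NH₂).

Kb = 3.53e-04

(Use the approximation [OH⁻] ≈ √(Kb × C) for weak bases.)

[OH⁻] = √(Kb × C) = √(3.53e-04 × 0.14) = 7.0299e-03. pOH = 2.15, pH = 14 - pOH

pH = 11.85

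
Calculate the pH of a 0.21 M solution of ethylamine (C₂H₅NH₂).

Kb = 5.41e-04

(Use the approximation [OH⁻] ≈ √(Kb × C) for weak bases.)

[OH⁻] = √(Kb × C) = √(5.41e-04 × 0.21) = 1.0659e-02. pOH = 1.97, pH = 14 - pOH

pH = 12.03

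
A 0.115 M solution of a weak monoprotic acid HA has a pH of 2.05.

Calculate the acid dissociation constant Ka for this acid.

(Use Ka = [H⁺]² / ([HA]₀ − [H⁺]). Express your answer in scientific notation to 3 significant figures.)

[H⁺] = 10^(−pH) = 10^(−2.05) = 8.913e-03 M. For HA ⇌ H⁺ + A⁻, Ka = [H⁺][A⁻]/[HA] = [H⁺]² / ([HA]₀ − [H⁺]) = (8.913e-03)² / (0.115 − 8.913e-03) = 7.49e-04.

K_a = 7.49e-04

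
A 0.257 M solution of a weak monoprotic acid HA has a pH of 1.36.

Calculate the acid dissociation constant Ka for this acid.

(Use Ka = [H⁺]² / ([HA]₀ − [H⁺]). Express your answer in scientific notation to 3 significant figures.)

[H⁺] = 10^(−pH) = 10^(−1.36) = 4.365e-02 M. For HA ⇌ H⁺ + A⁻, Ka = [H⁺][A⁻]/[HA] = [H⁺]² / ([HA]₀ − [H⁺]) = (4.365e-02)² / (0.257 − 4.365e-02) = 8.93e-03.

K_a = 8.93e-03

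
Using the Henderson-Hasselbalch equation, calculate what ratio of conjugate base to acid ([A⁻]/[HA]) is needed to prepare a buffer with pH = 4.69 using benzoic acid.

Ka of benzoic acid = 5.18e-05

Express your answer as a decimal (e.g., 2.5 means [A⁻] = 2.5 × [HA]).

pKa = -log(5.18e-05) = 4.2857. pH = pKa + log([A⁻]/[HA]), so log([A⁻]/[HA]) = pH − pKa = 4.69 − 4.2857 = 0.4043. [A⁻]/[HA] = 10^(0.4043) = 2.54

[A⁻]/[HA] = 2.54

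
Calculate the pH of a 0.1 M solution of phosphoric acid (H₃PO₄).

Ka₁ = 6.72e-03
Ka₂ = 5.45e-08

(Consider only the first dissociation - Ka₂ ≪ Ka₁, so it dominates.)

First dissociation dominates. From Ka₁ = [H⁺][HA⁻]/[H₂A], x² + Ka₁·x − Ka₁·C = 0 with C = 0.1 M and Ka₁ = 6.72e-03. Solving: [H⁺] = (−Ka₁ + √(Ka₁² + 4·Ka₁·C)) / 2 = 2.2780e-02 M. pH = -log(2.2780e-02) = 1.64.

pH = 1.64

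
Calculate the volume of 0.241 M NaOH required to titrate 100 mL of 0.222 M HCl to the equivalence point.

At equivalence: moles acid = moles base. moles HCl = 0.222 × 100/1000 = 0.0222 mol. V_base = moles / 0.241 × 1000 = 92.1 mL.

V_{base} = 92.1 mL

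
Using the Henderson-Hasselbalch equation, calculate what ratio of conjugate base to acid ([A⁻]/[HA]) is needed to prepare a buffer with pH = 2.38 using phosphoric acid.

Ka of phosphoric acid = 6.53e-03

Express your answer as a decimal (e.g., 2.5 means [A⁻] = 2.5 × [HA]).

pKa = -log(6.53e-03) = 2.1851. pH = pKa + log([A⁻]/[HA]), so log([A⁻]/[HA]) = pH − pKa = 2.38 − 2.1851 = 0.1949. [A⁻]/[HA] = 10^(0.1949) = 1.57

[A⁻]/[HA] = 1.57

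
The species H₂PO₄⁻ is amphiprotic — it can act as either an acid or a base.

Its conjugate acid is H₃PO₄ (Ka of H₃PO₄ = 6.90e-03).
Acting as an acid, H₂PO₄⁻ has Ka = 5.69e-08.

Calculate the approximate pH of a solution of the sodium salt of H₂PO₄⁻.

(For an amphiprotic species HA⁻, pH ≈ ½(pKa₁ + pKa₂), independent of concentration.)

pKa₁ = -log(6.90e-03) = 2.16; pKa₂ = -log(5.69e-08) = 7.24. For an amphiprotic species, pH ≈ ½(pKa₁ + pKa₂) = ½(2.16 + 7.24) = 4.70.

pH = 4.70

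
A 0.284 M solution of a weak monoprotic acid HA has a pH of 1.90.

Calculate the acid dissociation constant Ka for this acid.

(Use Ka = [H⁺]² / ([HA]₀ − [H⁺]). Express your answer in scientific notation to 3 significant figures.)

[H⁺] = 10^(−pH) = 10^(−1.90) = 1.259e-02 M. For HA ⇌ H⁺ + A⁻, Ka = [H⁺][A⁻]/[HA] = [H⁺]² / ([HA]₀ − [H⁺]) = (1.259e-02)² / (0.284 − 1.259e-02) = 5.84e-04.

K_a = 5.84e-04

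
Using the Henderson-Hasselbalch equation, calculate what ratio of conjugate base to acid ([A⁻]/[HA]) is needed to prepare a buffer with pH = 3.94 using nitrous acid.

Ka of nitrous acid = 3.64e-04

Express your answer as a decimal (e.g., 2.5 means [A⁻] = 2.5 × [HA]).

pKa = -log(3.64e-04) = 3.4389. pH = pKa + log([A⁻]/[HA]), so log([A⁻]/[HA]) = pH − pKa = 3.94 − 3.4389 = 0.5011. [A⁻]/[HA] = 10^(0.5011) = 3.17

[A⁻]/[HA] = 3.17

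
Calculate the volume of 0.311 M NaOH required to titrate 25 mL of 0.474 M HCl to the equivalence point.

At equivalence: moles acid = moles base. moles HCl = 0.474 × 25/1000 = 0.01185 mol. V_base = moles / 0.311 × 1000 = 38.1 mL.

V_{base} = 38.1 mL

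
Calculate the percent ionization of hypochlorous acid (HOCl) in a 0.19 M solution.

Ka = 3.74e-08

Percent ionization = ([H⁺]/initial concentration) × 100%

Using Ka equilibrium: x² + Ka×x - Ka×C = 0. Solving: [H⁺] = 8.4278e-05. Percent = (8.4278e-05/0.19) × 100

Percent ionization = 0.0444%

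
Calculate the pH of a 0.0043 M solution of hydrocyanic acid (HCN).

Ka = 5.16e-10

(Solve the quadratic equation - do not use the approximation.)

x² + Ka×x - Ka×C = 0. Using quadratic formula: [H⁺] = 1.4893e-06

pH = 5.83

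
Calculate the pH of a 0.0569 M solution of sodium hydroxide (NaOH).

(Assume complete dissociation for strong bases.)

[OH⁻] = 0.0569 M for strong base. pOH = -log[OH⁻] = 1.24, pH = 14 - pOH

pH = 12.76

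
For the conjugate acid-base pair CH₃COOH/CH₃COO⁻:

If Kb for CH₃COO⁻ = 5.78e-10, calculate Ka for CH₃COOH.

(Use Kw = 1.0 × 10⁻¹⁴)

For a conjugate pair Ka × Kb = Kw, so Ka = Kw/Kb = 1.0 × 10⁻¹⁴ / 5.78e-10 = 1.73e-05.

K_a = 1.73e-05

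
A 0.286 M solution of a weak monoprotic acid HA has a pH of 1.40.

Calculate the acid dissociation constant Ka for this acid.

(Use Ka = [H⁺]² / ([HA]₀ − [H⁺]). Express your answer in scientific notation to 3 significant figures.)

[H⁺] = 10^(−pH) = 10^(−1.40) = 3.981e-02 M. For HA ⇌ H⁺ + A⁻, Ka = [H⁺][A⁻]/[HA] = [H⁺]² / ([HA]₀ − [H⁺]) = (3.981e-02)² / (0.286 − 3.981e-02) = 6.44e-03.

K_a = 6.44e-03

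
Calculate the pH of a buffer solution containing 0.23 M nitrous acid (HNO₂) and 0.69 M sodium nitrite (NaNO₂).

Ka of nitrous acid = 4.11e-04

pKa = -log(4.11e-04) = 3.39. pH = pKa + log([A⁻]/[HA]) = 3.39 + log(0.69/0.23)

pH = 3.86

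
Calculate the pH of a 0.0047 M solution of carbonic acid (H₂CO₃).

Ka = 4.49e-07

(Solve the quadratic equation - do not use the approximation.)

x² + Ka×x - Ka×C = 0. Using quadratic formula: [H⁺] = 4.5714e-05

pH = 4.34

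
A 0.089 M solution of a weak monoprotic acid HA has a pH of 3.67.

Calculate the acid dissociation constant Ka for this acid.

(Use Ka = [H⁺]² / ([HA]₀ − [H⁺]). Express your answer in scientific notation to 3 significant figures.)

[H⁺] = 10^(−pH) = 10^(−3.67) = 2.138e-04 M. For HA ⇌ H⁺ + A⁻, Ka = [H⁺][A⁻]/[HA] = [H⁺]² / ([HA]₀ − [H⁺]) = (2.138e-04)² / (0.089 − 2.138e-04) = 5.15e-07.

K_a = 5.15e-07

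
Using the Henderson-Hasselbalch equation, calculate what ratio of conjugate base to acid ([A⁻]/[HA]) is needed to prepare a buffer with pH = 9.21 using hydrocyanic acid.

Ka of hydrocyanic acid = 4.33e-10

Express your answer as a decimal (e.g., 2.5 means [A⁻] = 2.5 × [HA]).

pKa = -log(4.33e-10) = 9.3635. pH = pKa + log([A⁻]/[HA]), so log([A⁻]/[HA]) = pH − pKa = 9.21 − 9.3635 = -0.1535. [A⁻]/[HA] = 10^(-0.1535) = 0.702

[A⁻]/[HA] = 0.702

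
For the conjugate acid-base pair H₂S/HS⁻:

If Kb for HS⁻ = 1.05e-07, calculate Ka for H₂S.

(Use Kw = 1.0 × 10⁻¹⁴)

For a conjugate pair Ka × Kb = Kw, so Ka = Kw/Kb = 1.0 × 10⁻¹⁴ / 1.05e-07 = 9.52e-08.

K_a = 9.52e-08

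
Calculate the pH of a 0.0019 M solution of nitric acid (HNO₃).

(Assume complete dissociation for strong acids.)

[H⁺] = 0.0019 M for strong acid. pH = -log[H⁺] = -log(0.0019)

pH = 2.72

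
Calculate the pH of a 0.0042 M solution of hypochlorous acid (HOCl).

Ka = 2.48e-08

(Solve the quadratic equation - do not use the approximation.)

x² + Ka×x - Ka×C = 0. Using quadratic formula: [H⁺] = 1.0193e-05

pH = 4.99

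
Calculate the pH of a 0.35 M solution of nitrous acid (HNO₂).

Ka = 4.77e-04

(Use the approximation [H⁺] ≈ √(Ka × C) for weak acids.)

[H⁺] = √(Ka × C) = √(4.77e-04 × 0.35) = 1.2921e-02. pH = -log(1.2921e-02)

pH = 1.89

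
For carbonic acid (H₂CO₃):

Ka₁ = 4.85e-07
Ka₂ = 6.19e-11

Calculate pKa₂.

pKa₂ = -log(Ka₂) = -log(6.19e-11) = 10.21.

pK_{a2} = 10.21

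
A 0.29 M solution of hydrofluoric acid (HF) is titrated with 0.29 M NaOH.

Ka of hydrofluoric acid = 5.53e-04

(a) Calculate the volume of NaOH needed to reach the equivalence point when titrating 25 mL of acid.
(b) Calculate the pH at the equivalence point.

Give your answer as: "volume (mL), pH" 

moles acid = 0.29 × 25/1000 = 0.00725 mol; V_base = moles/0.29 × 1000 = 25.0 mL. At equivalence only the conjugate base is present: [A⁻] = 0.00725/0.050 = 1.4500e-01 M. Kb = Kw/Ka = 1.81e-11; [OH⁻] = √(Kb × [A⁻]) = 1.6193e-06; pOH = 5.79; pH = 14 - pOH = 8.21.

V = 25.0 mL, pH = 8.21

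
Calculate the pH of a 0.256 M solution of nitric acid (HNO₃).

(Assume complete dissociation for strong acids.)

[H⁺] = 0.256 M for strong acid. pH = -log[H⁺] = -log(0.256)

pH = 0.59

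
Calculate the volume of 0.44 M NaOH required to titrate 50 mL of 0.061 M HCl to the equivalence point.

At equivalence: moles acid = moles base. moles HCl = 0.061 × 50/1000 = 0.00305 mol. V_base = moles / 0.44 × 1000 = 6.9 mL.

V_{base} = 6.9 mL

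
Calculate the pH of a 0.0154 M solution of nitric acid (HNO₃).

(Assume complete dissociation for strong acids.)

[H⁺] = 0.0154 M for strong acid. pH = -log[H⁺] = -log(0.0154)

pH = 1.81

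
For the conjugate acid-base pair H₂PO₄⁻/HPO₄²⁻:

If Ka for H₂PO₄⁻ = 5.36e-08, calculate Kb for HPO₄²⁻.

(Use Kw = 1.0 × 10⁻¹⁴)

For a conjugate pair Ka × Kb = Kw, so Kb = Kw/Ka = 1.0 × 10⁻¹⁴ / 5.36e-08 = 1.87e-07.

K_b = 1.87e-07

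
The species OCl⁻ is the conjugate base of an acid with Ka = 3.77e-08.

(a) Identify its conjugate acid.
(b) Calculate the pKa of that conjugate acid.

(a) The conjugate acid is formed by adding one H⁺ to OCl⁻, giving HOCl. (b) pKa = -log(Ka) = -log(3.77e-08) = 7.42.

Conjugate acid: HOCl; pK_a = 7.42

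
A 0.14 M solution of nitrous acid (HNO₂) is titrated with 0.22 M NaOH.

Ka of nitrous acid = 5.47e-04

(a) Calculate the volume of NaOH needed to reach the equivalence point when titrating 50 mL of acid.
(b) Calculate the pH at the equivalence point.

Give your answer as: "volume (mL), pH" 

moles acid = 0.14 × 50/1000 = 0.007 mol; V_base = moles/0.22 × 1000 = 31.8 mL. At equivalence only the conjugate base is present: [A⁻] = 0.007/0.082 = 8.5556e-02 M. Kb = Kw/Ka = 1.83e-11; [OH⁻] = √(Kb × [A⁻]) = 1.2506e-06; pOH = 5.90; pH = 14 - pOH = 8.10.

V = 31.8 mL, pH = 8.10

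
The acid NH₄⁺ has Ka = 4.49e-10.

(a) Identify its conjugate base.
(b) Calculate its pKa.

(a) The conjugate base is formed by removing one H⁺ from NH₄⁺, giving NH₃. (b) pKa = -log(Ka) = -log(4.49e-10) = 9.35.

Conjugate base: NH₃; pK_a = 9.35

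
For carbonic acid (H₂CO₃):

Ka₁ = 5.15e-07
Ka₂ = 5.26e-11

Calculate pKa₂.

pKa₂ = -log(Ka₂) = -log(5.26e-11) = 10.28.

pK_{a2} = 10.28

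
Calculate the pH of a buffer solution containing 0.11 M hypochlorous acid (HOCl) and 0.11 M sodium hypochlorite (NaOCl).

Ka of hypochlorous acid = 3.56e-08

pKa = -log(3.56e-08) = 7.45. pH = pKa + log([A⁻]/[HA]) = 7.45 + log(0.11/0.11)

pH = 7.45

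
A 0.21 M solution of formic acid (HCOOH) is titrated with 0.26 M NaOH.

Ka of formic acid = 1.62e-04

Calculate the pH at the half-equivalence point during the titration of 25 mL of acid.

At half-equivalence [HA] = [A⁻], so Henderson-Hasselbalch gives pH = pKa = -log(1.62e-04) = 3.79.

pH = pKa = 3.79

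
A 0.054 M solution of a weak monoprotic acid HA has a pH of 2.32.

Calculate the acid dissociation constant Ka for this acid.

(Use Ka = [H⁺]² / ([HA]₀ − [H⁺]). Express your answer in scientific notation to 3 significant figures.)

[H⁺] = 10^(−pH) = 10^(−2.32) = 4.786e-03 M. For HA ⇌ H⁺ + A⁻, Ka = [H⁺][A⁻]/[HA] = [H⁺]² / ([HA]₀ − [H⁺]) = (4.786e-03)² / (0.054 − 4.786e-03) = 4.65e-04.

K_a = 4.65e-04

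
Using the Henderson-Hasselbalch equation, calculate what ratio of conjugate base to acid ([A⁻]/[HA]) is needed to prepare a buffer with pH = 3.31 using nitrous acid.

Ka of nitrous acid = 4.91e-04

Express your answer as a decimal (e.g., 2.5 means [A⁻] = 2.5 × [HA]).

pKa = -log(4.91e-04) = 3.3089. pH = pKa + log([A⁻]/[HA]), so log([A⁻]/[HA]) = pH − pKa = 3.31 − 3.3089 = 0.0011. [A⁻]/[HA] = 10^(0.0011) = 1.00

[A⁻]/[HA] = 1.00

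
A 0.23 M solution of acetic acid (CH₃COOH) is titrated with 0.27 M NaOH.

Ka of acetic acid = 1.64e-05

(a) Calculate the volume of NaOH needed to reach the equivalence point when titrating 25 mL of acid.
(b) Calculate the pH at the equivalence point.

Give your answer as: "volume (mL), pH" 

moles acid = 0.23 × 25/1000 = 0.00575 mol; V_base = moles/0.27 × 1000 = 21.3 mL. At equivalence only the conjugate base is present: [A⁻] = 0.00575/0.046 = 1.2420e-01 M. Kb = Kw/Ka = 6.10e-10; [OH⁻] = √(Kb × [A⁻]) = 8.7024e-06; pOH = 5.06; pH = 14 - pOH = 8.94.

V = 21.3 mL, pH = 8.94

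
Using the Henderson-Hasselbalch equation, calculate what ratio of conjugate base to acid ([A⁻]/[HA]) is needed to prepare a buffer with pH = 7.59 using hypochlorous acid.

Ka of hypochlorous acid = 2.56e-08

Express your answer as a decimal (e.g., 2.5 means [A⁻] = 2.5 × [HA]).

pKa = -log(2.56e-08) = 7.5918. pH = pKa + log([A⁻]/[HA]), so log([A⁻]/[HA]) = pH − pKa = 7.59 − 7.5918 = -0.0018. [A⁻]/[HA] = 10^(-0.0018) = 0.996

[A⁻]/[HA] = 0.996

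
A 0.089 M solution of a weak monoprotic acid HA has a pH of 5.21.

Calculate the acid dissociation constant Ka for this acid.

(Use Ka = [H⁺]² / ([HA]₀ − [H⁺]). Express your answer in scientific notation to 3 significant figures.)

[H⁺] = 10^(−pH) = 10^(−5.21) = 6.166e-06 M. For HA ⇌ H⁺ + A⁻, Ka = [H⁺][A⁻]/[HA] = [H⁺]² / ([HA]₀ − [H⁺]) = (6.166e-06)² / (0.089 − 6.166e-06) = 4.27e-10.

K_a = 4.27e-10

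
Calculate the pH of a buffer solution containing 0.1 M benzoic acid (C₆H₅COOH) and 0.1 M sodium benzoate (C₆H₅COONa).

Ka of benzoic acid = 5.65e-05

pKa = -log(5.65e-05) = 4.25. pH = pKa + log([A⁻]/[HA]) = 4.25 + log(0.1/0.1)

pH = 4.25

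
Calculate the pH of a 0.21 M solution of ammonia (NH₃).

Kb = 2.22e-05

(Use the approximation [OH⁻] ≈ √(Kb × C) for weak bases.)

[OH⁻] = √(Kb × C) = √(2.22e-05 × 0.21) = 2.1592e-03. pOH = 2.67, pH = 14 - pOH

pH = 11.33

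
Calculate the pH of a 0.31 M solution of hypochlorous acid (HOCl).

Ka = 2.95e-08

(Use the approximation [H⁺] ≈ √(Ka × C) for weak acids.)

[H⁺] = √(Ka × C) = √(2.95e-08 × 0.31) = 9.5629e-05. pH = -log(9.5629e-05)

pH = 4.02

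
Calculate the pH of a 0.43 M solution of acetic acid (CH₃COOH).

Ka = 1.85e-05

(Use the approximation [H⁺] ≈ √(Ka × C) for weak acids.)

[H⁺] = √(Ka × C) = √(1.85e-05 × 0.43) = 2.8205e-03. pH = -log(2.8205e-03)

pH = 2.55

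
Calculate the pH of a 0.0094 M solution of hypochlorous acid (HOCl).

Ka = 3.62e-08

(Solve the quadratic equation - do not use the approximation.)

x² + Ka×x - Ka×C = 0. Using quadratic formula: [H⁺] = 1.8429e-05

pH = 4.73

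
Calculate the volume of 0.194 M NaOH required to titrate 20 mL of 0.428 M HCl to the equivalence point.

At equivalence: moles acid = moles base. moles HCl = 0.428 × 20/1000 = 0.00856 mol. V_base = moles / 0.194 × 1000 = 44.1 mL.

V_{base} = 44.1 mL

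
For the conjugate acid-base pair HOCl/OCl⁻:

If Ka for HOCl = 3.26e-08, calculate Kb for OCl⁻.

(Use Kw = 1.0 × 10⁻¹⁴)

For a conjugate pair Ka × Kb = Kw, so Kb = Kw/Ka = 1.0 × 10⁻¹⁴ / 3.26e-08 = 3.07e-07.

K_b = 3.07e-07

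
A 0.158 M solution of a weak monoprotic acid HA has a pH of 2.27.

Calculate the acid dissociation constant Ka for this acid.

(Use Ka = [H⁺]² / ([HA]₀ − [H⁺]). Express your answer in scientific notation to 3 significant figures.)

[H⁺] = 10^(−pH) = 10^(−2.27) = 5.370e-03 M. For HA ⇌ H⁺ + A⁻, Ka = [H⁺][A⁻]/[HA] = [H⁺]² / ([HA]₀ − [H⁺]) = (5.370e-03)² / (0.158 − 5.370e-03) = 1.89e-04.

K_a = 1.89e-04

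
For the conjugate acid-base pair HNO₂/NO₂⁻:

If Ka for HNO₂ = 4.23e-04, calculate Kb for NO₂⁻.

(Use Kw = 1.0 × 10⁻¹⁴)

For a conjugate pair Ka × Kb = Kw, so Kb = Kw/Ka = 1.0 × 10⁻¹⁴ / 4.23e-04 = 2.36e-11.

K_b = 2.36e-11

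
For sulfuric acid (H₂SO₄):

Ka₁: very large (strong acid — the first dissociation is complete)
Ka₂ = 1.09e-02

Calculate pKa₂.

pKa₂ = -log(Ka₂) = -log(1.09e-02) = 1.96.

pK_{a2} = 1.96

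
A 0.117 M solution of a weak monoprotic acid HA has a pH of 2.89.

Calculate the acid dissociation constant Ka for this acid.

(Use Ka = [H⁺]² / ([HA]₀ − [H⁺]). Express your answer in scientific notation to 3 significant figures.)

[H⁺] = 10^(−pH) = 10^(−2.89) = 1.288e-03 M. For HA ⇌ H⁺ + A⁻, Ka = [H⁺][A⁻]/[HA] = [H⁺]² / ([HA]₀ − [H⁺]) = (1.288e-03)² / (0.117 − 1.288e-03) = 1.43e-05.

K_a = 1.43e-05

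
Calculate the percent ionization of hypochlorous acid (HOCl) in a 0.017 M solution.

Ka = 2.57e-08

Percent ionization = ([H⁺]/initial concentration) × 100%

Using Ka equilibrium: x² + Ka×x - Ka×C = 0. Solving: [H⁺] = 2.0889e-05. Percent = (2.0889e-05/0.017) × 100

Percent ionization = 0.123%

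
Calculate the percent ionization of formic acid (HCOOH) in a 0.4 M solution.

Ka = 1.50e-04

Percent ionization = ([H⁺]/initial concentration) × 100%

Using Ka equilibrium: x² + Ka×x - Ka×C = 0. Solving: [H⁺] = 7.6713e-03. Percent = (7.6713e-03/0.4) × 100

Percent ionization = 1.92%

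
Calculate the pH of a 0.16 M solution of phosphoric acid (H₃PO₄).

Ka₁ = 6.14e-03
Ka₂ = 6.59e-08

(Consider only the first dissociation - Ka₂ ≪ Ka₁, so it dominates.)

First dissociation dominates. From Ka₁ = [H⁺][HA⁻]/[H₂A], x² + Ka₁·x − Ka₁·C = 0 with C = 0.16 M and Ka₁ = 6.14e-03. Solving: [H⁺] = (−Ka₁ + √(Ka₁² + 4·Ka₁·C)) / 2 = 2.8423e-02 M. pH = -log(2.8423e-02) = 1.55.

pH = 1.55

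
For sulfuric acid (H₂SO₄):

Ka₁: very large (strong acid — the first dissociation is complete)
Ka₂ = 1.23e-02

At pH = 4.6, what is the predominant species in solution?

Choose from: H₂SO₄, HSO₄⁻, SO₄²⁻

The first dissociation is complete, so H₂SO₄ itself is never the predominant species in water; pKa₂ = -log(1.23e-02) = 1.91. For a polyprotic acid the predominant species crosses at each pKa: below pKa_n the protonated form dominates, above it the deprotonated form does. At pH = 4.6, the predominant species is SO₄²⁻.

SO₄²⁻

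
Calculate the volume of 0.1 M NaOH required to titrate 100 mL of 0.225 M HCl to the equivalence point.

At equivalence: moles acid = moles base. moles HCl = 0.225 × 100/1000 = 0.0225 mol. V_base = moles / 0.1 × 1000 = 225.0 mL.

V_{base} = 225.0 mL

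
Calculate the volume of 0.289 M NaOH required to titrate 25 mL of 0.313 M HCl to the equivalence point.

At equivalence: moles acid = moles base. moles HCl = 0.313 × 25/1000 = 0.007825 mol. V_base = moles / 0.289 × 1000 = 27.1 mL.

V_{base} = 27.1 mL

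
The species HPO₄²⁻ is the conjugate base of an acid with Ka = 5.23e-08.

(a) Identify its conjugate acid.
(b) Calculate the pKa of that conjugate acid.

(a) The conjugate acid is formed by adding one H⁺ to HPO₄²⁻, giving H₂PO₄⁻. (b) pKa = -log(Ka) = -log(5.23e-08) = 7.28.

Conjugate acid: H₂PO₄⁻; pK_a = 7.28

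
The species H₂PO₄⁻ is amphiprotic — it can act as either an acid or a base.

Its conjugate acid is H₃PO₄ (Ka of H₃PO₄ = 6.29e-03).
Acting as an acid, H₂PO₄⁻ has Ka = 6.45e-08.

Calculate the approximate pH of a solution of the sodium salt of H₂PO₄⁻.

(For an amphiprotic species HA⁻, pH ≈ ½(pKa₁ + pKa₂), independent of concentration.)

pKa₁ = -log(6.29e-03) = 2.20; pKa₂ = -log(6.45e-08) = 7.19. For an amphiprotic species, pH ≈ ½(pKa₁ + pKa₂) = ½(2.20 + 7.19) = 4.70.

pH = 4.70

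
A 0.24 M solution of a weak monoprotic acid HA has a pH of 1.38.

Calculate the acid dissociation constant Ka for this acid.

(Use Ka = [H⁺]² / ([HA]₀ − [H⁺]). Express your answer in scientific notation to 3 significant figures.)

[H⁺] = 10^(−pH) = 10^(−1.38) = 4.169e-02 M. For HA ⇌ H⁺ + A⁻, Ka = [H⁺][A⁻]/[HA] = [H⁺]² / ([HA]₀ − [H⁺]) = (4.169e-02)² / (0.24 − 4.169e-02) = 8.76e-03.

K_a = 8.76e-03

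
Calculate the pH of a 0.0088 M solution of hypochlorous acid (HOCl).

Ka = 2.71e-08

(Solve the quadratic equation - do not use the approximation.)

x² + Ka×x - Ka×C = 0. Using quadratic formula: [H⁺] = 1.5429e-05

pH = 4.81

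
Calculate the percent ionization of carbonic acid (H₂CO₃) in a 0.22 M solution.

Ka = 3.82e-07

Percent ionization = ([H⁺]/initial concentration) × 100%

Using Ka equilibrium: x² + Ka×x - Ka×C = 0. Solving: [H⁺] = 2.8971e-04. Percent = (2.8971e-04/0.22) × 100

Percent ionization = 0.132%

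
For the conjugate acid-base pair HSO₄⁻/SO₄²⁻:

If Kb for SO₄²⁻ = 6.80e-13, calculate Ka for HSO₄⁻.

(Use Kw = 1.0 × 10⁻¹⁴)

For a conjugate pair Ka × Kb = Kw, so Ka = Kw/Kb = 1.0 × 10⁻¹⁴ / 6.80e-13 = 1.47e-02.

K_a = 1.47e-02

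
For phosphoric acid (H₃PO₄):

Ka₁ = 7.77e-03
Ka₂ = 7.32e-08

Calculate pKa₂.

pKa₂ = -log(Ka₂) = -log(7.32e-08) = 7.14.

pK_{a2} = 7.14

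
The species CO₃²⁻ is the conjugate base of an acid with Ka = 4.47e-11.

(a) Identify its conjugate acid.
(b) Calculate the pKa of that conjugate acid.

(a) The conjugate acid is formed by adding one H⁺ to CO₃²⁻, giving HCO₃⁻. (b) pKa = -log(Ka) = -log(4.47e-11) = 10.35.

Conjugate acid: HCO₃⁻; pK_a = 10.35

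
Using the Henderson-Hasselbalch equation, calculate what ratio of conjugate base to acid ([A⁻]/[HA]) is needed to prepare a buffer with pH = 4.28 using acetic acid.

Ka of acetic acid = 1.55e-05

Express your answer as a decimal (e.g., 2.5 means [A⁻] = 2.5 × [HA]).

pKa = -log(1.55e-05) = 4.8097. pH = pKa + log([A⁻]/[HA]), so log([A⁻]/[HA]) = pH − pKa = 4.28 − 4.8097 = -0.5297. [A⁻]/[HA] = 10^(-0.5297) = 0.295

[A⁻]/[HA] = 0.295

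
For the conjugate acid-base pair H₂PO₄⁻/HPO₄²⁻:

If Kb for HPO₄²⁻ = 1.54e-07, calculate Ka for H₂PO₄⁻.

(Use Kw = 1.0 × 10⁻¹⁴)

For a conjugate pair Ka × Kb = Kw, so Ka = Kw/Kb = 1.0 × 10⁻¹⁴ / 1.54e-07 = 6.49e-08.

K_a = 6.49e-08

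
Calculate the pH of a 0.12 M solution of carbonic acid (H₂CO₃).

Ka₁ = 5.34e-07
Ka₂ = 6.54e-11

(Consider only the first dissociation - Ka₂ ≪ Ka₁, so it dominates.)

First dissociation dominates. From Ka₁ = [H⁺][HA⁻]/[H₂A], x² + Ka₁·x − Ka₁·C = 0 with C = 0.12 M and Ka₁ = 5.34e-07. Solving: [H⁺] = (−Ka₁ + √(Ka₁² + 4·Ka₁·C)) / 2 = 2.5287e-04 M. pH = -log(2.5287e-04) = 3.60.

pH = 3.60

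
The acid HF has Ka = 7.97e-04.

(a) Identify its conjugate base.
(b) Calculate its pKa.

(a) The conjugate base is formed by removing one H⁺ from HF, giving F⁻. (b) pKa = -log(Ka) = -log(7.97e-04) = 3.10.

Conjugate base: F⁻; pK_a = 3.10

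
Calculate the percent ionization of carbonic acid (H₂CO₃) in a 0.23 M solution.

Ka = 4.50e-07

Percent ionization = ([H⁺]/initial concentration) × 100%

Using Ka equilibrium: x² + Ka×x - Ka×C = 0. Solving: [H⁺] = 3.2149e-04. Percent = (3.2149e-04/0.23) × 100

Percent ionization = 0.14%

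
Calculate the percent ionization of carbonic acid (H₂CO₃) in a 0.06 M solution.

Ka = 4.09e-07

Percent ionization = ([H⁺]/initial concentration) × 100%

Using Ka equilibrium: x² + Ka×x - Ka×C = 0. Solving: [H⁺] = 1.5645e-04. Percent = (1.5645e-04/0.06) × 100

Percent ionization = 0.261%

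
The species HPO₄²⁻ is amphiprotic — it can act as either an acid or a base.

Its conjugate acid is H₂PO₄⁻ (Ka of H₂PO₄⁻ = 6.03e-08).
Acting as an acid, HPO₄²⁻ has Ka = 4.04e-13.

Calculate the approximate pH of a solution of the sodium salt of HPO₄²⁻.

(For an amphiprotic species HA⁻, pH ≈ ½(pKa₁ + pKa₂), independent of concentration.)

pKa₁ = -log(6.03e-08) = 7.22; pKa₂ = -log(4.04e-13) = 12.39. For an amphiprotic species, pH ≈ ½(pKa₁ + pKa₂) = ½(7.22 + 12.39) = 9.81.

pH = 9.81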